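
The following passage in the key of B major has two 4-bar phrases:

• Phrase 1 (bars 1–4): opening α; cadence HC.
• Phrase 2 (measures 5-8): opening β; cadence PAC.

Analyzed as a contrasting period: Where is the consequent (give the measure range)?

The antecedent is the phrase ending with the weaker cadence (half cadence, phrase 1) and the consequent the one ending more conclusively (perfect authentic cadence, phrase 2); the consequent is mm. 5-8.

measures 5–8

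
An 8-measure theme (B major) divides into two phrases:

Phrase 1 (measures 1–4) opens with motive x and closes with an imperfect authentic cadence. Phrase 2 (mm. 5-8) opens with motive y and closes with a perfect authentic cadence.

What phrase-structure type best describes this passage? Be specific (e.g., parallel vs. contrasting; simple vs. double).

contrasting period

Phrase 1 ends with an imperfect authentic cadence (weaker) and phrase 2 with a perfect authentic cadence (stronger): antecedent + consequent = a period.
The two phrases open with different material (x / y), so the period is contrasting.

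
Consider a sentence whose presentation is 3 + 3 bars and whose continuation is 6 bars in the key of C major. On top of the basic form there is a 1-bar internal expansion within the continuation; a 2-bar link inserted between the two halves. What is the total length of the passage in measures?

Basic sentence: 3 + 3 + 6 = 12 bars.
12 (basic form) + 1 (internal expansion) + 2 (link) = 15.

15 measures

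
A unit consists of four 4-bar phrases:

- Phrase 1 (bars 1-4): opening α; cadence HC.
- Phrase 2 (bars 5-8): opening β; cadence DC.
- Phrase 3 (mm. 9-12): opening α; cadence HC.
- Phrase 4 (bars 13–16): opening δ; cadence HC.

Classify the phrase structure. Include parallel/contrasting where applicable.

Phrase 4 ends with a half cadence, no stronger than phrase 2's deceptive cadence, so the four phrases do not form a double period; nor do phrases 3–4 duplicate 1–2, so it is not a repeated period. With no phrase reaching a conclusive cadence, the passage is a phrase group.

phrase group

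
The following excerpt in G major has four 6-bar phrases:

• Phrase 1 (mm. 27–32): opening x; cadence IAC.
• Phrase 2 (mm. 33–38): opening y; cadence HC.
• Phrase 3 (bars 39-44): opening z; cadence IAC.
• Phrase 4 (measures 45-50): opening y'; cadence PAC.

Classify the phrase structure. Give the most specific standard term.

contrasting double period

Four phrases in two halves: the first half (mm. 27–38) ends with a half cadence, the second (bars 39–50) with a perfect authentic cadence — a large antecedent–consequent pair, i.e. a double period.
Phrase 3 begins with different material from phrase 1, making it contrasting.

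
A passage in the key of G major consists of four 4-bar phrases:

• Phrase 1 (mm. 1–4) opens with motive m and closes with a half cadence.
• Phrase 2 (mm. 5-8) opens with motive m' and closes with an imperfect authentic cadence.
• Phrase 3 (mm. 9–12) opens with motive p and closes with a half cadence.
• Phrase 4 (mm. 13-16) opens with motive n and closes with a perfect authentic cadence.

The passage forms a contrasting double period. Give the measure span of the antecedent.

measures 1–8

In a double period the first pair of phrases (ending imperfect authentic cadence) is the large antecedent and the second pair (ending perfect authentic cadence) is the large consequent; the antecedent is measures 1–8.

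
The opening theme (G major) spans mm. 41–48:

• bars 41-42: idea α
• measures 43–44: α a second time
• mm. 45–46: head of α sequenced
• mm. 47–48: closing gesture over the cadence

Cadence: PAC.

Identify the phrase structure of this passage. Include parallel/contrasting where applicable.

sentence

Basic idea (mm. 41–42) + its repetition (mm. 43-44) form the presentation; fragmentation and cadence (mm. 45–48) form the continuation — the 8-bar whole is a sentence.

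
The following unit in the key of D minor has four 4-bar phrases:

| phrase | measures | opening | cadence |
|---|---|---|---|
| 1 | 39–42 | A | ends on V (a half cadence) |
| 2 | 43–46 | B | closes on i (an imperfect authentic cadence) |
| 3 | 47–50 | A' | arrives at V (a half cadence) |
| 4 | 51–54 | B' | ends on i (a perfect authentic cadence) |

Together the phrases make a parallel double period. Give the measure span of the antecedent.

In a double period the first pair of phrases (ending imperfect authentic cadence) is the large antecedent and the second pair (ending perfect authentic cadence) is the large consequent; the antecedent is measures 39–46.

measures 39–46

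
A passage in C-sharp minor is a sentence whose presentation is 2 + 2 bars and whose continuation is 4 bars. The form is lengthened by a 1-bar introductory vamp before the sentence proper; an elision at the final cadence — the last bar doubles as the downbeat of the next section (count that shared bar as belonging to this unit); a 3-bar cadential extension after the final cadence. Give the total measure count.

Basic sentence: 2 + 2 + 4 = 8 bars.
8 (basic form) + 1 (introduction) + 3 (cadential extension) = 12.
The elision shares a bar with the next section but does not change this unit's count.

12 measures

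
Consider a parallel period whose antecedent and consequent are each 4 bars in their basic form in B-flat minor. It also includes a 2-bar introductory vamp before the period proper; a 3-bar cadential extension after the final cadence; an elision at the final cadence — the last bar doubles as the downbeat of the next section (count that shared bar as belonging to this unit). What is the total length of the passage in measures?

13 measures

Basic parallel period: 4 + 4 = 8 bars.
8 (basic form) + 2 (introduction) + 3 (cadential extension) = 13.
The elision shares a bar with the next section but does not change this unit's count.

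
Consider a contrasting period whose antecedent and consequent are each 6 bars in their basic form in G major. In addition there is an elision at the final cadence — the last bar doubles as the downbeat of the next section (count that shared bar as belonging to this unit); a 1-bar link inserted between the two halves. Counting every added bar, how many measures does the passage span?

13 measures

Basic contrasting period: 6 + 6 = 12 bars.
12 (basic form) + 1 (link) = 13.
The elision shares a bar with the next section but does not change this unit's count.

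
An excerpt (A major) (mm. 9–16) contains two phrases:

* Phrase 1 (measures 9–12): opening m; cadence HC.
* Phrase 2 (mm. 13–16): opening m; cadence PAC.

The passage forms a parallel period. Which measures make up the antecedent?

measures 9–12

The antecedent is the phrase ending with the weaker cadence (half cadence, phrase 1) and the consequent the one ending more conclusively (perfect authentic cadence, phrase 2); the antecedent is mm. 9–12.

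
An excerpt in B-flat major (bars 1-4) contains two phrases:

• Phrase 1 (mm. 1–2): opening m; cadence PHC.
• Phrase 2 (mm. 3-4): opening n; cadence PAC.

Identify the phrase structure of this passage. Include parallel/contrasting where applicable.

Phrase 1 ends with a Phrygian half cadence (weaker) and phrase 2 with a perfect authentic cadence (stronger): antecedent + consequent = a period.
The two phrases open with different material (m / n), so the period is contrasting.

contrasting period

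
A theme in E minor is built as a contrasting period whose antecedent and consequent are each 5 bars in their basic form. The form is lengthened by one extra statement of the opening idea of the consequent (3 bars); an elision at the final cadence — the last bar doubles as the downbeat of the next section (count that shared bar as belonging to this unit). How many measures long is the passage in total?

Basic contrasting period: 5 + 5 = 10 bars.
10 (basic form) + 3 (extra statement) = 13.
The elision shares a bar with the next section but does not change this unit's count.

13 measures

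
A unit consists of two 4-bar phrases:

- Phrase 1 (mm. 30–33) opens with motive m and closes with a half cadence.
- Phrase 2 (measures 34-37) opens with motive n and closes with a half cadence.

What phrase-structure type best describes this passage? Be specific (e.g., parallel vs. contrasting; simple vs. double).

The second phrase closes with a half cadence, which is not stronger than the first phrase's half cadence; without a weak→strong cadential pair there is no antecedent–consequent relationship, so this is a phrase group rather than a period.

phrase group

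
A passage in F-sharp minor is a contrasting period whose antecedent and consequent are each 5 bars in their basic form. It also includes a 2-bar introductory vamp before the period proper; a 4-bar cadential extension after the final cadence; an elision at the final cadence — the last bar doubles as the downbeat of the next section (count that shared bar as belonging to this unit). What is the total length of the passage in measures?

Basic contrasting period: 5 + 5 = 10 bars.
10 (basic form) + 2 (introduction) + 4 (cadential extension) = 16.
The elision shares a bar with the next section but does not change this unit's count.

16 measures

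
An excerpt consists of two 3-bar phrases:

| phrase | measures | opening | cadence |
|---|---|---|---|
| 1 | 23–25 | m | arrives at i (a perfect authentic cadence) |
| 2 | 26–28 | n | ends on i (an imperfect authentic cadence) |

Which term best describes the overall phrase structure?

phrase group

The second phrase closes with an imperfect authentic cadence, which is not stronger than the first phrase's perfect authentic cadence; without a weak→strong cadential pair there is no antecedent–consequent relationship, so this is a phrase group rather than a period.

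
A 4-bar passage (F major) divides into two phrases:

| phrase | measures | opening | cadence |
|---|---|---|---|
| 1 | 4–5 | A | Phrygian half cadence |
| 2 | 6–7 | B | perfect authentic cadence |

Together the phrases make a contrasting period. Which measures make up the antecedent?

measures 4–5

The phrase ending with the weaker cadence (Phrygian half cadence) is the antecedent; the one ending more conclusively (perfect authentic cadence) is the consequent. The antecedent is measures 4–5.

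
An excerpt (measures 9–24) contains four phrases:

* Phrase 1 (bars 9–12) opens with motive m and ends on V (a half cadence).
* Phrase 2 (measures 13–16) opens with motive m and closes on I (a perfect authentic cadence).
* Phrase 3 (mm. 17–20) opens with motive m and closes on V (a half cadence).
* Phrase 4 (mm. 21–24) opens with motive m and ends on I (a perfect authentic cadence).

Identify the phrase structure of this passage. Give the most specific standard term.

repeated period

The cadence pattern HC–PAC–HC–PAC is weak–strong twice, and phrases 3–4 restate phrases 1–2: a period heard twice, not a double period (which would end weakly at phrase 2).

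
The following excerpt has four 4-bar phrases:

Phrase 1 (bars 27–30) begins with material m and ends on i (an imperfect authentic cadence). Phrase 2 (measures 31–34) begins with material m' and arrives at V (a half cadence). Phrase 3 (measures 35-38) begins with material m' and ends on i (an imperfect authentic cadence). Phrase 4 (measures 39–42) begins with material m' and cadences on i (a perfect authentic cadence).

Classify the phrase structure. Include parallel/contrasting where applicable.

parallel double period

Four phrases in two halves: the first half (mm. 27–34) ends with a half cadence, the second (mm. 35–42) with a perfect authentic cadence — a large antecedent–consequent pair, i.e. a double period.
Phrase 3 begins with the same material as phrase 1, making it parallel.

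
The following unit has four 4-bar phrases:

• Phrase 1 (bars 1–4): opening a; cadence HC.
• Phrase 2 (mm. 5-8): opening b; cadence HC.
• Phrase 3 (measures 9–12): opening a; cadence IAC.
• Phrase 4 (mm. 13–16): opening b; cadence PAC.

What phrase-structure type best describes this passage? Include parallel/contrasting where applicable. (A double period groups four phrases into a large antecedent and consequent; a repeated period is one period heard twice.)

parallel double period

Four phrases in two halves: the first half (mm. 1–8) ends with a half cadence, the second (measures 9–16) with a perfect authentic cadence — a large antecedent–consequent pair, i.e. a double period.
Phrase 3 begins with the same material as phrase 1, making it parallel.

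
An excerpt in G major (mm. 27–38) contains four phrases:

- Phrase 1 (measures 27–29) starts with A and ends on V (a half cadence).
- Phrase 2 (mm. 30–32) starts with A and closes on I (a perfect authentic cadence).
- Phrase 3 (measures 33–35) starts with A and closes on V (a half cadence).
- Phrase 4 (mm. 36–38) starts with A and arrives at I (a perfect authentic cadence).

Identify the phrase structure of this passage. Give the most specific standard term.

repeated period

The cadence pattern HC–PAC–HC–PAC is weak–strong twice, and phrases 3–4 restate phrases 1–2: a period heard twice, not a double period (which would end weakly at phrase 2).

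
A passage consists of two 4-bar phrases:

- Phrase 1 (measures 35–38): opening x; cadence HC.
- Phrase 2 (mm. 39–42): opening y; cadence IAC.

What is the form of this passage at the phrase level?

Phrase 1 ends with a half cadence (weaker) and phrase 2 with an imperfect authentic cadence (stronger): antecedent + consequent = a period.
The two phrases open with different material (x / y), so the period is contrasting.

contrasting period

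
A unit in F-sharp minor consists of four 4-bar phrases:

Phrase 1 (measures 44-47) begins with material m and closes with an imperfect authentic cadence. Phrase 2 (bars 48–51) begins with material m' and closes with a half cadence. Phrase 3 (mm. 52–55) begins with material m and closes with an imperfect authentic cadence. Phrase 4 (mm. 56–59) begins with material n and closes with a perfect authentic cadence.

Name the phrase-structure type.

parallel double period

Four phrases in two halves: the first half (mm. 44–51) ends with a half cadence, the second (bars 52–59) with a perfect authentic cadence — a large antecedent–consequent pair, i.e. a double period.
Phrase 3 begins with the same material as phrase 1, making it parallel.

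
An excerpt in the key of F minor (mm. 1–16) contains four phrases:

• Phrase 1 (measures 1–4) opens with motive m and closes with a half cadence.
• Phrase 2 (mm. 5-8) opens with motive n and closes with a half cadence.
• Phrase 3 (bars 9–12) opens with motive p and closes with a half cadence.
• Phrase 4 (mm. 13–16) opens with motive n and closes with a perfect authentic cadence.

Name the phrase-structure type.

contrasting double period

Four phrases in two halves: the first half (bars 1–8) ends with a half cadence, the second (measures 9–16) with a perfect authentic cadence — a large antecedent–consequent pair, i.e. a double period.
Phrase 3 begins with different material from phrase 1, making it contrasting.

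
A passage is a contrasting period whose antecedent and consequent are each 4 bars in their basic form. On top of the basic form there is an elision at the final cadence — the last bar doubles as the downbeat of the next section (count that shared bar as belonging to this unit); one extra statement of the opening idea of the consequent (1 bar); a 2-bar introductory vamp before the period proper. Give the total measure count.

11 measures

Basic contrasting period: 4 + 4 = 8 bars.
8 (basic form) + 1 (extra statement) + 2 (introduction) = 11.
The elision shares a bar with the next section but does not change this unit's count.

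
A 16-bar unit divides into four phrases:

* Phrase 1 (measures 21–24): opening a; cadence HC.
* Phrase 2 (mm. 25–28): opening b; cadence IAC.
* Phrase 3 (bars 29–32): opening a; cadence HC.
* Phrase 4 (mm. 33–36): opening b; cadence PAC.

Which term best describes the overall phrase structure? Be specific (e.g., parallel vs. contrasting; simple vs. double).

Four phrases in two halves: the first half (bars 21-28) ends with an imperfect authentic cadence, the second (mm. 29-36) with a perfect authentic cadence — a large antecedent–consequent pair, i.e. a double period.
Phrase 3 begins with the same material as phrase 1, making it parallel.

parallel double period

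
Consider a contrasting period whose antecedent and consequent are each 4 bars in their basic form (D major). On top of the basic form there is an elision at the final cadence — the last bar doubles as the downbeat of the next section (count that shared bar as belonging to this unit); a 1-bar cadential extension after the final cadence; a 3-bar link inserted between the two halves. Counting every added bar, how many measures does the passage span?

12 measures

Basic contrasting period: 4 + 4 = 8 bars.
8 (basic form) + 1 (cadential extension) + 3 (link) = 12.
The elision shares a bar with the next section but does not change this unit's count.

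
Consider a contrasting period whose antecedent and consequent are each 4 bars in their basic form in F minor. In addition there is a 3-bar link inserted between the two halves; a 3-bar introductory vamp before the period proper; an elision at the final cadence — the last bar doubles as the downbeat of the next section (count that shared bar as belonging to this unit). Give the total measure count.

14 measures

Basic contrasting period: 4 + 4 = 8 bars.
8 (basic form) + 3 (link) + 3 (introduction) = 14.
The elision shares a bar with the next section but does not change this unit's count.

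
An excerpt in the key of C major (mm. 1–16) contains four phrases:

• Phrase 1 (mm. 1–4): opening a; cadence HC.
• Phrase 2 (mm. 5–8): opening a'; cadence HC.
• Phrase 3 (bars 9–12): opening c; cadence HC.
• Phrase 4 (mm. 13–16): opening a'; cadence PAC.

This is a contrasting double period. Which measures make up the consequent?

In a double period the first pair of phrases (ending half cadence) is the large antecedent and the second pair (ending perfect authentic cadence) is the large consequent; the consequent is measures 9–16.

measures 9–16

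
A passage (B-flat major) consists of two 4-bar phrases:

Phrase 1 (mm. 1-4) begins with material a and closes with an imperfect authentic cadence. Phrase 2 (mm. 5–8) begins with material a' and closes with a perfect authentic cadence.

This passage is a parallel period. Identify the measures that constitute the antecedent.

The antecedent is the phrase ending with the weaker cadence (imperfect authentic cadence, phrase 1) and the consequent the one ending more conclusively (perfect authentic cadence, phrase 2); the antecedent is mm. 1–4.

measures 1–4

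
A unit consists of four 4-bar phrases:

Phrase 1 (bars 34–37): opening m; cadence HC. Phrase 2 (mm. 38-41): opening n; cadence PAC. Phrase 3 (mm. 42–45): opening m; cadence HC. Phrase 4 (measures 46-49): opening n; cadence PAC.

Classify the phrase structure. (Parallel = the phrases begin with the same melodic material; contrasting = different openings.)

The cadence pattern HC–PAC–HC–PAC is weak–strong twice, and phrases 3–4 restate phrases 1–2: a period heard twice, not a double period (which would end weakly at phrase 2).

repeated period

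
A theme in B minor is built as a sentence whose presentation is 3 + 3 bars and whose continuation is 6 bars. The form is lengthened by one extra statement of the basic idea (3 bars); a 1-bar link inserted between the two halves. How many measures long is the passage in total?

16 measures

Basic sentence: 3 + 3 + 6 = 12 bars.
12 (basic form) + 3 (extra statement) + 1 (link) = 16.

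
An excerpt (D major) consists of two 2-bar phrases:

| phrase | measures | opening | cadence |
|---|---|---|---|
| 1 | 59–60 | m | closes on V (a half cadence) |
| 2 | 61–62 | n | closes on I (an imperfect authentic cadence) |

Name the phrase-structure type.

Phrase 1 ends with a half cadence (weaker) and phrase 2 with an imperfect authentic cadence (stronger): antecedent + consequent = a period.
The two phrases open with different material (m / n), so the period is contrasting.

contrasting period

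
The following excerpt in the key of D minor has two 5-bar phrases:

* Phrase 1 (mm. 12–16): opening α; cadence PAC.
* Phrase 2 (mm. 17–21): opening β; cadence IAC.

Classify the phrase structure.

phrase group

The second phrase closes with an imperfect authentic cadence, which is not stronger than the first phrase's perfect authentic cadence; without a weak→strong cadential pair there is no antecedent–consequent relationship, so this is a phrase group rather than a period.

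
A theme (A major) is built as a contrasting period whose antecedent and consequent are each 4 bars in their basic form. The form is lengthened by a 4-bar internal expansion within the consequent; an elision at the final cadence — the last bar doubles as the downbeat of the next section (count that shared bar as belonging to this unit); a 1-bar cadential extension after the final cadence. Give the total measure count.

13 measures

Basic contrasting period: 4 + 4 = 8 bars.
8 (basic form) + 4 (internal expansion) + 1 (cadential extension) = 13.
The elision shares a bar with the next section but does not change this unit's count.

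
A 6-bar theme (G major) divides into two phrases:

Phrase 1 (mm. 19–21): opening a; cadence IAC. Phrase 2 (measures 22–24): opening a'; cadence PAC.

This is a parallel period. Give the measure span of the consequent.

measures 22–24

The phrase ending with the weaker cadence (imperfect authentic cadence) is the antecedent; the one ending more conclusively (perfect authentic cadence) is the consequent. The consequent is measures 22–24.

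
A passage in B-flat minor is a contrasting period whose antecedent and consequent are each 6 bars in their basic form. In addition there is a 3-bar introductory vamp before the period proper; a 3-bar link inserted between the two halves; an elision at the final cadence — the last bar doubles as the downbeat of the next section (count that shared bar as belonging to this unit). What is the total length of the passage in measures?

18 measures

Basic contrasting period: 6 + 6 = 12 bars.
12 (basic form) + 3 (introduction) + 3 (link) = 18.
The elision shares a bar with the next section but does not change this unit's count.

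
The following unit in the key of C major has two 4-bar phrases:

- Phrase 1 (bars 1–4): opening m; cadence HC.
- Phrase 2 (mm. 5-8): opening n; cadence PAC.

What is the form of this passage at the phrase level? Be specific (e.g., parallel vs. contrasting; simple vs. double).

contrasting period

Phrase 1 ends with a half cadence (weaker) and phrase 2 with a perfect authentic cadence (stronger): antecedent + consequent = a period.
The two phrases open with different material (m / n), so the period is contrasting.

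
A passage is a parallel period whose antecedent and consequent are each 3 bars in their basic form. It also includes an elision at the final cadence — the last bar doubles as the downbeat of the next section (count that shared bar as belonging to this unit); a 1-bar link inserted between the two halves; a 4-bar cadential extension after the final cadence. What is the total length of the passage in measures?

Basic parallel period: 3 + 3 = 6 bars.
6 (basic form) + 1 (link) + 4 (cadential extension) = 11.
The elision shares a bar with the next section but does not change this unit's count.

11 measures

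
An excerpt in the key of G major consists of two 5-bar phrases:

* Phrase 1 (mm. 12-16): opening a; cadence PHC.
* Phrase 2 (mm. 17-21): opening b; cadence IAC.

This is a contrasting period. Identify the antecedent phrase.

The phrase ending with the weaker cadence (Phrygian half cadence) is the antecedent; the one ending more conclusively (imperfect authentic cadence) is the consequent. The antecedent is phrase 1.

phrase 1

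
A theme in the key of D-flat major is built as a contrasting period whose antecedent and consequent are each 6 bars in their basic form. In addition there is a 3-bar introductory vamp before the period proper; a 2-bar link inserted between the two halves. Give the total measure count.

17 measures

Basic contrasting period: 6 + 6 = 12 bars.
12 (basic form) + 3 (introduction) + 2 (link) = 17.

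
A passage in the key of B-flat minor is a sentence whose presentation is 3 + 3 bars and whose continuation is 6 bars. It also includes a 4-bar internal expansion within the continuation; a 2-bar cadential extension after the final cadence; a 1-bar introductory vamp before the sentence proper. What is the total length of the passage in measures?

Basic sentence: 3 + 3 + 6 = 12 bars.
12 (basic form) + 4 (internal expansion) + 2 (cadential extension) + 1 (introduction) = 19.

19 measures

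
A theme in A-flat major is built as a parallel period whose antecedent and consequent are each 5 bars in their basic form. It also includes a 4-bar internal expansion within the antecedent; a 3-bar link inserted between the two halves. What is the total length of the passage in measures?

17 measures

Basic parallel period: 5 + 5 = 10 bars.
10 (basic form) + 4 (internal expansion) + 3 (link) = 17.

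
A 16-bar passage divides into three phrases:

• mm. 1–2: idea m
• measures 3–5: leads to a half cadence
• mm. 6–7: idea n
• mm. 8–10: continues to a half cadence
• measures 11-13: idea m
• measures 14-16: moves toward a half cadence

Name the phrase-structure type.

phrase group

The final phrase closes with a half cadence, which is not stronger than the preceding half cadence; the 3 phrases lack an overall antecedent–consequent design and so form a phrase group.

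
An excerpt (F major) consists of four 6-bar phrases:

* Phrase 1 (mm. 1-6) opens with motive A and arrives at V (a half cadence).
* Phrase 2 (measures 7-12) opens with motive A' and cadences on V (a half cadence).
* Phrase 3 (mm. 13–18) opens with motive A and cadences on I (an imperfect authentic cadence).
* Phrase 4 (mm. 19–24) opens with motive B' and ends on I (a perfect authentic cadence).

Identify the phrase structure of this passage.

parallel double period

Four phrases in two halves: the first half (bars 1–12) ends with a half cadence, the second (bars 13–24) with a perfect authentic cadence — a large antecedent–consequent pair, i.e. a double period.
Phrase 3 begins with the same material as phrase 1, making it parallel.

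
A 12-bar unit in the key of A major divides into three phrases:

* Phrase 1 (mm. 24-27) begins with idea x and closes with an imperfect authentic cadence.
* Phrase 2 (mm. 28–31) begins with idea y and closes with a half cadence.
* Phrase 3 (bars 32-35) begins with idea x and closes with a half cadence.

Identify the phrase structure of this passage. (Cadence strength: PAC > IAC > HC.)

The final phrase closes with a half cadence, which is not stronger than the preceding half cadence; the 3 phrases lack an overall antecedent–consequent design and so form a phrase group.

phrase group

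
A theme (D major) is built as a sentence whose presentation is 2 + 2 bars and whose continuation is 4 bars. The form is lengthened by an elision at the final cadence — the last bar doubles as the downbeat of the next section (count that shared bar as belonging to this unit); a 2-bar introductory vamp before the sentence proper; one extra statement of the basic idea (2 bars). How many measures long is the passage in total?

Basic sentence: 2 + 2 + 4 = 8 bars.
8 (basic form) + 2 (introduction) + 2 (extra statement) = 12.
The elision shares a bar with the next section but does not change this unit's count.

12 measures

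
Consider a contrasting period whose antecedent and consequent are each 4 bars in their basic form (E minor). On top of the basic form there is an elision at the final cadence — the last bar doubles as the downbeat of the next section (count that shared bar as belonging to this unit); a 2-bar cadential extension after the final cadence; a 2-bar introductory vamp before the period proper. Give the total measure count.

12 measures

Basic contrasting period: 4 + 4 = 8 bars.
8 (basic form) + 2 (cadential extension) + 2 (introduction) = 12.
The elision shares a bar with the next section but does not change this unit's count.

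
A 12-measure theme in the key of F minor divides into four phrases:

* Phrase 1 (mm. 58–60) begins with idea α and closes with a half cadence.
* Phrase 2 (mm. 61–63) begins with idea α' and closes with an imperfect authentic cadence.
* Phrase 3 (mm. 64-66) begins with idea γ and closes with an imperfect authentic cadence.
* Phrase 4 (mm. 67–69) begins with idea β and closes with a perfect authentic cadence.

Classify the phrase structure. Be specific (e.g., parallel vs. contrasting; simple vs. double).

Four phrases in two halves: the first half (mm. 58-63) ends with an imperfect authentic cadence, the second (mm. 64-69) with a perfect authentic cadence — a large antecedent–consequent pair, i.e. a double period.
Phrase 3 begins with different material from phrase 1, making it contrasting.

contrasting double period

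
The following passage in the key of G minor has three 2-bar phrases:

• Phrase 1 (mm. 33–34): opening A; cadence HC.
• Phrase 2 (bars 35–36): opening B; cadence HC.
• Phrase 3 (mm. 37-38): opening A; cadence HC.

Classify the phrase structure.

The final phrase closes with a half cadence, which is not stronger than the preceding half cadence; the 3 phrases lack an overall antecedent–consequent design and so form a phrase group.

phrase group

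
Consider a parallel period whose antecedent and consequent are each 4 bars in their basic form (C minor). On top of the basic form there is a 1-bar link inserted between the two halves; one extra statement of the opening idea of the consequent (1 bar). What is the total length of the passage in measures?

10 measures

Basic parallel period: 4 + 4 = 8 bars.
8 (basic form) + 1 (link) + 1 (extra statement) = 10.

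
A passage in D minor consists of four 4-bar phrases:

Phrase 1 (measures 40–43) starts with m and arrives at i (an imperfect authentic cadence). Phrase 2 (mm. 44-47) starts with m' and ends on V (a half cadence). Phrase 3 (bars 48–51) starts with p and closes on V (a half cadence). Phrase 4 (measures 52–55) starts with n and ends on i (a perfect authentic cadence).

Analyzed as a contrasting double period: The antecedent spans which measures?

In a double period the four phrases pair into a large antecedent (phrases 1–2, ending half cadence) and a large consequent (phrases 3–4, ending perfect authentic cadence). The antecedent spans mm. 40–47.

measures 40–47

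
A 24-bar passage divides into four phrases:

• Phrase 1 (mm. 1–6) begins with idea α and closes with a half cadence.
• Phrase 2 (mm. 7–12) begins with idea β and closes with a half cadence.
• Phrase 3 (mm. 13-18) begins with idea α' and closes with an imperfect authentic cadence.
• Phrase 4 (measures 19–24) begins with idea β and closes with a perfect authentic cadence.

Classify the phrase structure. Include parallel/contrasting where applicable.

parallel double period

Four phrases in two halves: the first half (bars 1–12) ends with a half cadence, the second (measures 13–24) with a perfect authentic cadence — a large antecedent–consequent pair, i.e. a double period.
Phrase 3 begins with the same material as phrase 1, making it parallel.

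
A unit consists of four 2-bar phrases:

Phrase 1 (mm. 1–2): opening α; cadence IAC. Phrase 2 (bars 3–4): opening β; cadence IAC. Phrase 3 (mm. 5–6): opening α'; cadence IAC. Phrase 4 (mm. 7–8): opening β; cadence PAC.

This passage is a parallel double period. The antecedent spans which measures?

In a double period the four phrases pair into a large antecedent (phrases 1–2, ending imperfect authentic cadence) and a large consequent (phrases 3–4, ending perfect authentic cadence). The antecedent spans bars 1–4.

measures 1–4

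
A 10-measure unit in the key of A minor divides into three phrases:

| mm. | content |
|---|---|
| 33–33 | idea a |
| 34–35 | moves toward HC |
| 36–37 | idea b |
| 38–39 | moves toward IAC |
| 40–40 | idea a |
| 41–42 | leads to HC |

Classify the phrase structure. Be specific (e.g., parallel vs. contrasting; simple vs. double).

The final phrase closes with a half cadence, which is not stronger than the preceding imperfect authentic cadence; the 3 phrases lack an overall antecedent–consequent design and so form a phrase group.

phrase group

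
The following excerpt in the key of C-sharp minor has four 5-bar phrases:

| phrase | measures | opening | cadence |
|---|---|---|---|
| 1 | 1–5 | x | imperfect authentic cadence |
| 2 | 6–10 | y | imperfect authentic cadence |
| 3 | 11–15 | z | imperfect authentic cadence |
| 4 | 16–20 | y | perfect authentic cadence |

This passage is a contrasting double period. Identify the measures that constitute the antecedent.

In a double period the four phrases pair into a large antecedent (phrases 1–2, ending imperfect authentic cadence) and a large consequent (phrases 3–4, ending perfect authentic cadence). The antecedent spans mm. 1–10.

measures 1–10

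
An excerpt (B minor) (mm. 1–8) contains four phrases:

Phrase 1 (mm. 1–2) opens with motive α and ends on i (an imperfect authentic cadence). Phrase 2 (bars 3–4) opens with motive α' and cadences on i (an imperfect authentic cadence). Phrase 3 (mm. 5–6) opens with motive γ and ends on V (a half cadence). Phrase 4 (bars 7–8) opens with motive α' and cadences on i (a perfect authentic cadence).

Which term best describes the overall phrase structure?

contrasting double period

Four phrases in two halves: the first half (bars 1-4) ends with an imperfect authentic cadence, the second (measures 5–8) with a perfect authentic cadence — a large antecedent–consequent pair, i.e. a double period.
Phrase 3 begins with different material from phrase 1, making it contrasting.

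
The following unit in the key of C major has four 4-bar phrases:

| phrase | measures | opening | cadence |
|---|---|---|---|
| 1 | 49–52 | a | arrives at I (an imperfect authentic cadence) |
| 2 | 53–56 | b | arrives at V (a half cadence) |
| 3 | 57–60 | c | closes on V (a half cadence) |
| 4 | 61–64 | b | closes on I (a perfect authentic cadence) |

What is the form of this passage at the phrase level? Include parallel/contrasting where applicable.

Four phrases in two halves: the first half (bars 49–56) ends with a half cadence, the second (mm. 57–64) with a perfect authentic cadence — a large antecedent–consequent pair, i.e. a double period.
Phrase 3 begins with different material from phrase 1, making it contrasting.

contrasting double period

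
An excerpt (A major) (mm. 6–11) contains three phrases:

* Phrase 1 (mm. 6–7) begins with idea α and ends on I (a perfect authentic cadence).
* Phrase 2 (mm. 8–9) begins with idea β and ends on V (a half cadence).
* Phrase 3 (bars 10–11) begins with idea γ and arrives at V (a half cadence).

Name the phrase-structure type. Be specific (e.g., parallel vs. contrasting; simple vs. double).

The final phrase closes with a half cadence, which is not stronger than the preceding half cadence; the 3 phrases lack an overall antecedent–consequent design and so form a phrase group.

phrase group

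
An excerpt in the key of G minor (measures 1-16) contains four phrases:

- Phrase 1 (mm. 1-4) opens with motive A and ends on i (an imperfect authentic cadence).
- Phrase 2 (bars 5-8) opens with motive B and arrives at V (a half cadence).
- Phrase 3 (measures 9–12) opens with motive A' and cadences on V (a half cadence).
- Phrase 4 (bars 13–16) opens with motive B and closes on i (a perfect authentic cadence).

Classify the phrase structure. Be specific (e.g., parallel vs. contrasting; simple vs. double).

parallel double period

Four phrases in two halves: the first half (mm. 1-8) ends with a half cadence, the second (mm. 9–16) with a perfect authentic cadence — a large antecedent–consequent pair, i.e. a double period.
Phrase 3 begins with the same material as phrase 1, making it parallel.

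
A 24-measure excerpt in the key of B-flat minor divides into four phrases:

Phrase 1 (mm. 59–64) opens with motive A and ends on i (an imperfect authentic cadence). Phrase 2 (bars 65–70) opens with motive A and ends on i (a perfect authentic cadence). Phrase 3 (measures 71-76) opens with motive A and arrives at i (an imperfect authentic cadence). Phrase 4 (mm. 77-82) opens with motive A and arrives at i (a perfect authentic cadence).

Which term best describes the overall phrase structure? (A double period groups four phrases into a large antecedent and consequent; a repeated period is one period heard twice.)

repeated period

The cadence pattern IAC–PAC–IAC–PAC is weak–strong twice, and phrases 3–4 restate phrases 1–2: a period heard twice, not a double period (which would end weakly at phrase 2).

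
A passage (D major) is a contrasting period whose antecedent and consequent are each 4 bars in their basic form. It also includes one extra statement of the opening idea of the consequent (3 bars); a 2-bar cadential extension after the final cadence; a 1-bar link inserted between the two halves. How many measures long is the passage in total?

Basic contrasting period: 4 + 4 = 8 bars.
8 (basic form) + 3 (extra statement) + 2 (cadential extension) + 1 (link) = 14.

14 measures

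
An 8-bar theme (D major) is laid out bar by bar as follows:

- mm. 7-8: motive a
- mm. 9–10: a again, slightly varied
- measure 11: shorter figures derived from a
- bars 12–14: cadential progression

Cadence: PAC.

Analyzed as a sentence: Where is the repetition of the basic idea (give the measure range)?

The presentation of a sentence is the basic idea (mm. 7–8) plus its repetition (measures 9-10); the repetition of the basic idea is therefore bars 9-10.

measures 9–10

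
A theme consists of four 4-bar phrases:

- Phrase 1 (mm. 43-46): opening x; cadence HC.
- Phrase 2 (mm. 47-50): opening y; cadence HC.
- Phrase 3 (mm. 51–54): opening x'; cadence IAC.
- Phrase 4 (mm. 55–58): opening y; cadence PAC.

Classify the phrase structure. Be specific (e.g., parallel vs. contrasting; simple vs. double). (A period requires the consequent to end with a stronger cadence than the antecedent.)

Four phrases in two halves: the first half (bars 43-50) ends with a half cadence, the second (measures 51-58) with a perfect authentic cadence — a large antecedent–consequent pair, i.e. a double period.
Phrase 3 begins with the same material as phrase 1, making it parallel.

parallel double period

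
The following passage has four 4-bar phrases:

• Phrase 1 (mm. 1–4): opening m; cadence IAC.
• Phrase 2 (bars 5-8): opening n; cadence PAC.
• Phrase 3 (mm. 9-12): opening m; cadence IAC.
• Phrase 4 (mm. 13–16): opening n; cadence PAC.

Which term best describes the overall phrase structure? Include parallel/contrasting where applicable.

The cadence pattern IAC–PAC–IAC–PAC is weak–strong twice, and phrases 3–4 restate phrases 1–2: a period heard twice, not a double period (which would end weakly at phrase 2).

repeated period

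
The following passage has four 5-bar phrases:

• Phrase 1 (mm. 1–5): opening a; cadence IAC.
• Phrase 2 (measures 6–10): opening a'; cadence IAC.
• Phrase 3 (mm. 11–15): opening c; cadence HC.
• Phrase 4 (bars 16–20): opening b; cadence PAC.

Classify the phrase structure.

contrasting double period

Four phrases in two halves: the first half (mm. 1–10) ends with an imperfect authentic cadence, the second (measures 11–20) with a perfect authentic cadence — a large antecedent–consequent pair, i.e. a double period.
Phrase 3 begins with different material from phrase 1, making it contrasting.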